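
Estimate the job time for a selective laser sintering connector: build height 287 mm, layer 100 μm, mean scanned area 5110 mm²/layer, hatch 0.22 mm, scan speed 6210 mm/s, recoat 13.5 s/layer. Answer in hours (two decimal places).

Layer count = ceil(287 / 0.1) = 2870.
Per-layer scan distance = 5110 / 0.22 = 23227.3 mm.
Per-layer scan time: 23227.3 / 6210 → 3.7403 s.
Time per layer: 3.7403 + 13.5 → 17.2403 s.
2870 layers × 17.2403 s/layer = 49479.661 s, i.e. 13.74 hours.

13.74 hours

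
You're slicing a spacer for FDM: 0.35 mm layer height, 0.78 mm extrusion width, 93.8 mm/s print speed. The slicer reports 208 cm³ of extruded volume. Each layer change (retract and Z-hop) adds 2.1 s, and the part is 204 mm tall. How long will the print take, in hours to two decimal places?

2.60 hours

Line area = 0.35 × 0.78 = 0.273 mm².
Toolpath length = 208 cm³ / 0.273 mm² = 208000 / 0.273 = 761904.8 mm.
Extrusion time = 761904.8 / 93.8, so 8122.7 s.
Layer count = ceil(204 / 0.35) = 583.
Z-hop total: 583 × 2.1 → 1224.3 s.
Total = 8122.7 + 1224.3 = 9347 s = 2.60 hours.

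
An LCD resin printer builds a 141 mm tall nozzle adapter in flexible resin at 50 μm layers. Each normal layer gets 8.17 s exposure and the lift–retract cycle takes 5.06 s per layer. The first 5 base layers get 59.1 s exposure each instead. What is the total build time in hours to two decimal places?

Layers = ⌈141/0.05⌉ = 2820.
Bottom layers = 5 × (59.1 + 5.06), so 320.8 s.
Remaining layers = 2815 × (8.17 + 5.06), so 37242.45 s.
Sum: 320.8 + 37242.45 = 37563.25 s → 10.43 hours.

10.43 hours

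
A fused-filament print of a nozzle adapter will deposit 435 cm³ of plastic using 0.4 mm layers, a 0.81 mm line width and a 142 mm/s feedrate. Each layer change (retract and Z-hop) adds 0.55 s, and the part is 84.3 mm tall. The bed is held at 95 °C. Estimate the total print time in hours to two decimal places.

Line area = 0.4 × 0.81 = 0.324 mm².
Toolpath length = 435 cm³ / 0.324 mm² = 435000 / 0.324 = 1342592.6 mm.
Print-move time = 1342592.6 / 142 = 9454.9 s.
Layer count = ceil(84.3 / 0.4) = 211.
Z-hop total = 211 × 0.55, so 116.05 s.
Total = 9454.9 + 116.05 = 9570.95 s = 2.66 hours.

2.66 hours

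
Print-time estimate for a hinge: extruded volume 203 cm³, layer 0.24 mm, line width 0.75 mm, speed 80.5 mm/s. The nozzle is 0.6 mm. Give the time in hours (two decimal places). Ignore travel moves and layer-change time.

Line area: 0.24 × 0.75 → 0.18 mm².
Toolpath length = 203 cm³ / 0.18 mm² = 203000 / 0.18 = 1127777.8 mm.
Time extruding: 1127777.8 / 80.5 → 14009.7 s.
Converting: 14009.7 s = 3.89 hours.

3.89 hours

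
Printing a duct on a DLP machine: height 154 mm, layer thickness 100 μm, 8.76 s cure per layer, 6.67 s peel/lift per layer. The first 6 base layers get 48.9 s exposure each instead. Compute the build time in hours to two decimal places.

6.67 hours

Layer count = ceil(154 / 0.1) = 1540.
Burn-in layers: 6 × (48.9 + 6.67) → 333.42 s.
Remaining layers = 1534 × (8.76 + 6.67), so 23669.62 s.
Sum: 333.42 + 23669.62 = 24003.04 s → 6.67 hours.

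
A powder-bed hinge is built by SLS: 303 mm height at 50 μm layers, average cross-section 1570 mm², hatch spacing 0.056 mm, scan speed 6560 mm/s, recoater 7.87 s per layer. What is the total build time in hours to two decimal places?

Layer count = ceil(303 / 0.05) = 6060.
Hatch length per layer = 1570 / 0.056, so 28035.7 mm.
Laser time per layer = 28035.7 / 6560, so 4.2737 s.
Layer cycle = 4.2737 + 7.87, so 12.1437 s.
Total: 6060 × 12.1437 s = 73590.822 s → 20.44 hours.

20.44 hours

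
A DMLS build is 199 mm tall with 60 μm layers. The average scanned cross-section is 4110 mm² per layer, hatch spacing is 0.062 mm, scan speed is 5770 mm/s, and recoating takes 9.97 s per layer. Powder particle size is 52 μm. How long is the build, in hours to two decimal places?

19.77 hours

Layers = ⌈199/0.06⌉ = 3317.
Per-layer scan distance: 4110 / 0.062 → 66290.3 mm.
Laser time per layer = 66290.3 / 5770, so 11.4888 s.
Layer cycle = 11.4888 + 9.97 = 21.4588 s.
Total: 3317 × 21.4588 s = 71178.8396 s → 19.77 hours.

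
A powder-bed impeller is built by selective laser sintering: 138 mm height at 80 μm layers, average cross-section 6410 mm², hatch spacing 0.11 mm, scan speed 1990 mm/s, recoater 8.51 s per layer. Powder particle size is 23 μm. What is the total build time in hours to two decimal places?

18.11 hours

Layers = ⌈138/0.08⌉ = 1725.
Per-layer scan distance = 6410 / 0.11 = 58272.7 mm.
Scan time per layer: 58272.7 / 1990 → 29.2828 s.
Time per layer: 29.2828 + 8.51 → 37.7928 s.
Total: 1725 × 37.7928 s = 65192.58 s → 18.11 hours.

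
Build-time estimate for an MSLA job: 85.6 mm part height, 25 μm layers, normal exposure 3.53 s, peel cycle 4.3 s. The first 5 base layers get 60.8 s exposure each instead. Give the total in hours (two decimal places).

7.53 hours

Number of layers: 85.6 / 0.025 → 3424 (rounded up).
Bottom layers = 5 × (60.8 + 4.3), so 325.5 s.
Remaining layers = 3419 × (3.53 + 4.3), so 26770.77 s.
Total = 325.5 + 26770.77 = 27096.27 s = 7.53 hours.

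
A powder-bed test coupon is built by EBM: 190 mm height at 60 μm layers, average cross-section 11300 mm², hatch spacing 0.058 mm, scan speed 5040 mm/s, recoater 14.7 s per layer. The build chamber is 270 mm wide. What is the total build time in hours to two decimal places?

Layers = ⌈190/0.06⌉ = 3167.
Hatch length per layer = 11300 / 0.058, so 194827.6 mm.
Scan time per layer: 194827.6 / 5040 → 38.6563 s.
Time per layer = 38.6563 + 14.7 = 53.3563 s.
Build time = 3167 × 53.3563 = 168979.4021 s = 46.94 hours.

46.94 hours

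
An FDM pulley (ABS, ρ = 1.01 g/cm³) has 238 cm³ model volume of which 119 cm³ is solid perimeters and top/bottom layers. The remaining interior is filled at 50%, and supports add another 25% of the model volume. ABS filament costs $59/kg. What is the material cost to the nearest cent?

$14.18

Interior volume: 238 − 119 → 119 cm³.
Deposited infill: 0.50 × 119 → 59.5 cm³.
Support: 0.25 × 238 → 59.5 cm³.
Deposited volume = 119 + 59.5 + 59.5, so 238 cm³.
Mass: 238 × 1.01 → 240.38 g.
At $59/kg: 240.38/1000 × 59 = $14.18.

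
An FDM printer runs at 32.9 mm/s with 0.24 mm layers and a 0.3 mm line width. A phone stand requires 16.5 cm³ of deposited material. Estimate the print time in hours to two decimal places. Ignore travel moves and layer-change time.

1.93 hours

Extrusion cross-section: 0.24 × 0.3 → 0.072 mm².
Toolpath length = 16.5 cm³ / 0.072 mm² = 16500 / 0.072 = 229166.7 mm.
Extrusion time = 229166.7 / 32.9, so 6965.6 s.
That's 6965.6 s → 1.93 hours.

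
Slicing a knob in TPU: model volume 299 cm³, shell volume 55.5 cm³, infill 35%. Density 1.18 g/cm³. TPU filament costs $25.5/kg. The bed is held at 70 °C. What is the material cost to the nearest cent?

$4.23

Infill region: 299 − 55.5 → 243.5 cm³.
Infill deposited = 0.35 × 243.5 = 85.225 cm³.
Total printed volume = 55.5 + 85.225, so 140.725 cm³.
Mass = 140.725 × 1.18, so 166.0555 g.
At $25.5/kg: 166.0555/1000 × 25.5 = $4.23.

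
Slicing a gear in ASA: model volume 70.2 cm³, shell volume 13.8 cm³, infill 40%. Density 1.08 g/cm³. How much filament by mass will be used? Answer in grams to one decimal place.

Volume inside the shell = 70.2 − 13.8, so 56.4 cm³.
Infill deposited = 0.40 × 56.4, so 22.56 cm³.
Total printed volume: 13.8 + 22.56 → 36.36 cm³.
Mass = 36.36 × 1.08, so 39.2688 g.

39.3 g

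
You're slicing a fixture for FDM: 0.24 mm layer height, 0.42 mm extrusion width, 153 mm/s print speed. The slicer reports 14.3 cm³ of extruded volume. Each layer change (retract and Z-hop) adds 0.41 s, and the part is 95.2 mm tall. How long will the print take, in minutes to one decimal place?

Bead cross-section: 0.24 × 0.42 → 0.1008 mm².
Toolpath length = 14.3 cm³ / 0.1008 mm² = 14300 / 0.1008 = 141865.1 mm.
Time extruding = 141865.1 / 153, so 927.2 s.
Layers = ⌈95.2/0.24⌉ = 397.
Non-print overhead: 397 × 0.41 → 162.77 s.
Altogether 927.2 + 162.77 = 1089.97 s, i.e. 18.2 minutes.

18.2 minutes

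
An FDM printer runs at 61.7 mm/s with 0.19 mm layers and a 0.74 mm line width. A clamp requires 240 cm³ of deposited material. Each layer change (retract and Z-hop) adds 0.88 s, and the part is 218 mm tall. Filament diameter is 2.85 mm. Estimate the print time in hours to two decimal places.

Extrusion cross-section = 0.19 × 0.74, so 0.1406 mm².
Toolpath length = 240 cm³ / 0.1406 mm² = 240000 / 0.1406 = 1706970.1 mm.
Print-move time = 1706970.1 / 61.7 = 27665.6 s.
Number of layers: 218 / 0.19 → 1148 (rounded up).
Layer-change overhead = 1148 × 0.88, so 1010.24 s.
Total = 27665.6 + 1010.24 = 28675.84 s = 7.97 hours.

7.97 hours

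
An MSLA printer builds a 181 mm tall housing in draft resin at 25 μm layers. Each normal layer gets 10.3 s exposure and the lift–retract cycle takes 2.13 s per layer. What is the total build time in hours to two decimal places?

Number of layers: 181 / 0.025 → 7240 (rounded up).
Per-layer time: 10.3 + 2.13 → 12.43 s.
Total = 7240 × 12.43 = 89993.2 s = 25.00 hours.

25.00 hours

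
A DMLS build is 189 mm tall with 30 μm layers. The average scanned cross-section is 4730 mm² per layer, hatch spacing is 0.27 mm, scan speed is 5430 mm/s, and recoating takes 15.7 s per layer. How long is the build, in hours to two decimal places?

33.12 hours

Layer count = ceil(189 / 0.03) = 6300.
Per-layer scan distance: 4730 / 0.27 → 17518.5 mm.
Laser time per layer = 17518.5 / 5430, so 3.2262 s.
Per-layer time: 3.2262 + 15.7 → 18.9262 s.
6300 layers × 18.9262 s/layer = 119235.06 s, i.e. 33.12 hours.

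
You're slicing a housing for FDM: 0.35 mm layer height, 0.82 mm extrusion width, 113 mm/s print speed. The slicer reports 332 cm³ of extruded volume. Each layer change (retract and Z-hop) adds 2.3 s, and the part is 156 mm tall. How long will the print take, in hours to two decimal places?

3.13 hours

Line area: 0.35 × 0.82 → 0.287 mm².
Toolpath length = 332 cm³ / 0.287 mm² = 332000 / 0.287 = 1156794.4 mm.
Time extruding = 1156794.4 / 113, so 10237.1 s.
Layers = ⌈156/0.35⌉ = 446.
Z-hop total = 446 × 2.3, so 1025.8 s.
Total = 10237.1 + 1025.8 = 11262.9 s = 3.13 hours.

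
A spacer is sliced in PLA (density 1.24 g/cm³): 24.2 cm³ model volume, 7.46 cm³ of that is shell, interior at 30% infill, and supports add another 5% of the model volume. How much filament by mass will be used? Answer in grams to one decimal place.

Volume inside the shell: 24.2 − 7.46 → 16.74 cm³.
Infill deposited: 0.30 × 16.74 → 5.022 cm³.
Support = 0.05 × 24.2 = 1.21 cm³.
Total extruded = 7.46 + 5.022 + 1.21, so 13.692 cm³.
Mass = 13.692 × 1.24 = 16.97808 g.

17.0 g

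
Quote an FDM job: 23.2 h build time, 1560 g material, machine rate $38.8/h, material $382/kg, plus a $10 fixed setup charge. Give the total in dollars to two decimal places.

$1506.08

Machine-time cost: 38.8 × 23.2 → $900.16.
Feedstock cost = 382 × 1560/1000, so $595.92.
Total = 900.16 + 595.92 + 10 = $1506.08.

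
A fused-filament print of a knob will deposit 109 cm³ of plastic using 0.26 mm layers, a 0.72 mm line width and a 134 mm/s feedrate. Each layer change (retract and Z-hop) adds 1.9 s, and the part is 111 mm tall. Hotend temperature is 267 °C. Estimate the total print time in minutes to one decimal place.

85.9 minutes

Extrusion cross-section = 0.26 × 0.72 = 0.1872 mm².
Path length: 109000 mm³ / 0.1872 mm² → 582265 mm.
Extrusion time: 582265 / 134 → 4345.3 s.
Layer count = ceil(111 / 0.26) = 427.
Layer-change overhead = 427 × 1.9 = 811.3 s.
Total = 4345.3 + 811.3 = 5156.6 s = 85.9 minutes.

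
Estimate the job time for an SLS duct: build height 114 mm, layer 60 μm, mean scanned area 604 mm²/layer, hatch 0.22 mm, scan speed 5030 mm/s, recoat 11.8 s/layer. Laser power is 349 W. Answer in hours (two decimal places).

Number of layers: 114 / 0.06 → 1900 (rounded up).
Hatch length per layer = 604 / 0.22, so 2745.5 mm.
Per-layer scan time: 2745.5 / 5030 → 0.5458 s.
Time per layer = 0.5458 + 11.8, so 12.3458 s.
1900 layers × 12.3458 s/layer = 23457.02 s, i.e. 6.52 hours.

6.52 hours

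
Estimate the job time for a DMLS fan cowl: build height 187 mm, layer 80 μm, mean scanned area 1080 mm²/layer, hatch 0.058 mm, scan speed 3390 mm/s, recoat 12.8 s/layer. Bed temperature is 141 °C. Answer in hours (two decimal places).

11.88 hours

Layer count = ceil(187 / 0.08) = 2338.
Per-layer scan distance: 1080 / 0.058 → 18620.7 mm.
Laser time per layer = 18620.7 / 3390 = 5.4928 s.
Layer cycle: 5.4928 + 12.8 → 18.2928 s.
Build time = 2338 × 18.2928 = 42768.5664 s = 11.88 hours.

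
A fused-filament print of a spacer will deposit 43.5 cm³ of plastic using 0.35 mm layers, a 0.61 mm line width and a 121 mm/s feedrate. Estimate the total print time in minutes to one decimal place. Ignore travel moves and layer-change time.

Bead cross-section: 0.35 × 0.61 → 0.2135 mm².
Path length: 43500 mm³ / 0.2135 mm² → 203747.1 mm.
Time extruding: 203747.1 / 121 → 1683.9 s.
1683.9 s = 28.1 minutes.

28.1 minutes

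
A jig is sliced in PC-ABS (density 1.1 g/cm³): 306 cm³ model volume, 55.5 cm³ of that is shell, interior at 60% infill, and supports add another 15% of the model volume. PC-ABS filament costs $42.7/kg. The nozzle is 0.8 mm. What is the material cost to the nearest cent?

Interior volume = 306 − 55.5, so 250.5 cm³.
Deposited infill: 0.60 × 250.5 → 150.3 cm³.
Support: 0.15 × 306 → 45.9 cm³.
Total printed volume: 55.5 + 150.3 + 45.9 → 251.7 cm³.
Mass: 251.7 × 1.1 → 276.87 g.
At $42.7/kg: 276.87/1000 × 42.7 = $11.82.

$11.82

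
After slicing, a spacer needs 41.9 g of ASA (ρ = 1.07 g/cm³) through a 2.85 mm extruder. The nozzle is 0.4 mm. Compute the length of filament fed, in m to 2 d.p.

6.14 m

Volume = 41.9 g / 1.07 g·cm⁻³ = 39.1589 cm³ = 39158.9 mm³.
Cross-section of 2.85 mm filament: π·(2.85/2)² = 6.3794 mm².
Length = 39158.9 / 6.3794 = 6138.34 mm = 6.14 m.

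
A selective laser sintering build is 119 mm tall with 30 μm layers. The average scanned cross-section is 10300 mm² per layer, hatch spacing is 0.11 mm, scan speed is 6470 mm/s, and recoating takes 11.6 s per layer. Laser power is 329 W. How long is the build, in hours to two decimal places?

28.73 hours

Layers = ⌈119/0.03⌉ = 3967.
Per-layer scan distance: 10300 / 0.11 → 93636.4 mm.
Scan time per layer = 93636.4 / 6470 = 14.4724 s.
Layer cycle: 14.4724 + 11.6 → 26.0724 s.
3967 layers × 26.0724 s/layer = 103429.2108 s, i.e. 28.73 hours.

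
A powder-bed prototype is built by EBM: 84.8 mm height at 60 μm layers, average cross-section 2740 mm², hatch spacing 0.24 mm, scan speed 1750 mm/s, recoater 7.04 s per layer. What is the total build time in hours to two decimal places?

5.33 hours

Layers = ⌈84.8/0.06⌉ = 1414.
Scan path per layer: 2740 / 0.24 → 11416.7 mm.
Per-layer scan time: 11416.7 / 1750 → 6.5238 s.
Time per layer: 6.5238 + 7.04 → 13.5638 s.
1414 layers × 13.5638 s/layer = 19179.2132 s, i.e. 5.33 hours.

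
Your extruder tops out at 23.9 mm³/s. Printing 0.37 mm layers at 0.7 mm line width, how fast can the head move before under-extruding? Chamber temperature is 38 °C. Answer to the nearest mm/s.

92 mm/s

A: 0.37 × 0.7 → 0.259 mm².
Max speed = 23.9 / 0.259 = 92.28 ≈ 92 mm/s.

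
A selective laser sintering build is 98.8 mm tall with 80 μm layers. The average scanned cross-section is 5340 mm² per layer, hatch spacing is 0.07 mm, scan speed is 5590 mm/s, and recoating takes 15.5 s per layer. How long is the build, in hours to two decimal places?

Layer count = ceil(98.8 / 0.08) = 1235.
Scan path per layer = 5340 / 0.07, so 76285.7 mm.
Laser time per layer: 76285.7 / 5590 → 13.6468 s.
Time per layer: 13.6468 + 15.5 → 29.1468 s.
Build time = 1235 × 29.1468 = 35996.298 s = 10.00 hours.

10.00 hours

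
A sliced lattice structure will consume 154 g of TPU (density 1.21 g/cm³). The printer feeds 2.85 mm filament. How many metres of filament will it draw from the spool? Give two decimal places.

19.95 m

Volume = 154 g / 1.21 g·cm⁻³ = 127.2727 cm³ = 127272.7 mm³.
Filament cross-section = π × (2.85/2)² = 6.3794 mm².
Length = 127272.7 / 6.3794 = 19950.58 mm = 19.95 m.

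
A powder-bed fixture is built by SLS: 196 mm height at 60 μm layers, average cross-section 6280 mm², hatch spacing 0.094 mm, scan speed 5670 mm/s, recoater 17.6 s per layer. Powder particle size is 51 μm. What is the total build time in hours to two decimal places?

26.66 hours

Number of layers: 196 / 0.06 → 3267 (rounded up).
Hatch length per layer = 6280 / 0.094 = 66808.5 mm.
Per-layer scan time: 66808.5 / 5670 → 11.7828 s.
Per-layer time = 11.7828 + 17.6, so 29.3828 s.
Build time = 3267 × 29.3828 = 95993.6076 s = 26.66 hours.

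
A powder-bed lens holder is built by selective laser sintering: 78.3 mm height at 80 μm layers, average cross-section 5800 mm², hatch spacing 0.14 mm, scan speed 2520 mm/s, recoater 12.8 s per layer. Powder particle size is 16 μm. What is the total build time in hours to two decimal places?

Number of layers: 78.3 / 0.08 → 979 (rounded up).
Per-layer scan distance = 5800 / 0.14, so 41428.6 mm.
Per-layer scan time = 41428.6 / 2520 = 16.4399 s.
Layer cycle: 16.4399 + 12.8 → 29.2399 s.
Total: 979 × 29.2399 s = 28625.8621 s → 7.95 hours.

7.95 hours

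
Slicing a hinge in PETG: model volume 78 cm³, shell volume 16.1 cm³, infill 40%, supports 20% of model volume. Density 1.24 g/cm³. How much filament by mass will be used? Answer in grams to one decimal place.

Infill region: 78 − 16.1 → 61.9 cm³.
Infill volume: 0.40 × 61.9 → 24.76 cm³.
Support = 0.20 × 78 = 15.6 cm³.
Deposited volume = 16.1 + 24.76 + 15.6, so 56.46 cm³.
Mass = 56.46 × 1.24 = 70.0104 g.

70.0 g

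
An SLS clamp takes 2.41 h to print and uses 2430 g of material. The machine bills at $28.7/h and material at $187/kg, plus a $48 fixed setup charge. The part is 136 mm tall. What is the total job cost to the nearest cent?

$571.58

Machine-time cost = 28.7 × 2.41, so $69.167.
Material cost: 187 × 2430/1000 → $454.41.
Adding setup: 69.167 + 454.41 + 48 → 571.577 ≈ $571.58.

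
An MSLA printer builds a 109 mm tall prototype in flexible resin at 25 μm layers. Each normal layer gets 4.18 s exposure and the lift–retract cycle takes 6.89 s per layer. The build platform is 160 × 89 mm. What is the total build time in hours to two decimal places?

Layers = ⌈109/0.025⌉ = 4360.
Each layer takes: 4.18 + 6.89 → 11.07 s.
Total = 4360 × 11.07 = 48265.2 s = 13.41 hours.

13.41 hours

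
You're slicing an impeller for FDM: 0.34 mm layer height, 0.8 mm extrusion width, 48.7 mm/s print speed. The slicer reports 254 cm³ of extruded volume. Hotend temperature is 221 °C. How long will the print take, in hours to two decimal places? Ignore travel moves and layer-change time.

5.33 hours

Extrusion cross-section = 0.34 × 0.8 = 0.272 mm².
Total extruded path = 254000/0.272 = 933823.5 mm.
Print-move time: 933823.5 / 48.7 → 19175 s.
Converting: 19175 s = 5.33 hours.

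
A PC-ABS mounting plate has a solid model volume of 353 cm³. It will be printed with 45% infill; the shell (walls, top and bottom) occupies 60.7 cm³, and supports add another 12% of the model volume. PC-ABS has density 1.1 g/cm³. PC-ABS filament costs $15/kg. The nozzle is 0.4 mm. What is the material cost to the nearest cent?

$3.87

Infill region = 353 − 60.7 = 292.3 cm³.
Infill volume = 0.45 × 292.3, so 131.535 cm³.
Support: 0.12 × 353 → 42.36 cm³.
Deposited volume: 60.7 + 131.535 + 42.36 → 234.595 cm³.
Mass: 234.595 × 1.1 → 258.0545 g.
At $15/kg: 258.0545/1000 × 15 = $3.87.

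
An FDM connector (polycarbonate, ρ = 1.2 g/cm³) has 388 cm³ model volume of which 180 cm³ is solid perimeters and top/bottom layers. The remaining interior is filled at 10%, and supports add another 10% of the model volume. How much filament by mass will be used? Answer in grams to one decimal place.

287.5 g

Infill region: 388 − 180 → 208 cm³.
Deposited infill = 0.10 × 208 = 20.8 cm³.
Support: 0.10 × 388 → 38.8 cm³.
Total printed volume = 180 + 20.8 + 38.8 = 239.6 cm³.
Mass = 239.6 × 1.2, so 287.52 g.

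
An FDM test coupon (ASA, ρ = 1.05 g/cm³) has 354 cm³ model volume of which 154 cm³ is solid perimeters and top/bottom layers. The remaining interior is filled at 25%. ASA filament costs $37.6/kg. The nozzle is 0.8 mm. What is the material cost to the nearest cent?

Infill region = 354 − 154 = 200 cm³.
Deposited infill = 0.25 × 200, so 50 cm³.
Deposited volume: 154 + 50 → 204 cm³.
Mass: 204 × 1.05 → 214.2 g.
At $37.6/kg: 214.2/1000 × 37.6 = $8.05.

$8.05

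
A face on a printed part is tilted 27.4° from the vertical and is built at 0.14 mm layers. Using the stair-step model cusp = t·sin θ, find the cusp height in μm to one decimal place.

sin(27.4°) = 0.4602, so cusp = 0.14 × 0.4602 = 0.064428 mm → 64.4 μm.

64.4 μm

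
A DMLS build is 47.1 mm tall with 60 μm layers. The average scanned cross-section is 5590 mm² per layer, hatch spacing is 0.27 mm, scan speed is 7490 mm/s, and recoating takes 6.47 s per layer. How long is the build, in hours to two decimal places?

2.01 hours

Layer count = ceil(47.1 / 0.06) = 785.
Per-layer scan distance = 5590 / 0.27, so 20703.7 mm.
Laser time per layer = 20703.7 / 7490 = 2.7642 s.
Time per layer = 2.7642 + 6.47, so 9.2342 s.
Total: 785 × 9.2342 s = 7248.847 s → 2.01 hours.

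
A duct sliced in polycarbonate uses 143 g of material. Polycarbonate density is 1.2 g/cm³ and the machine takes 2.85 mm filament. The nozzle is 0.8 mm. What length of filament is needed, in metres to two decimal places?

Extruded volume: 143/1.2 = 119.1667 cm³ (119166.7 mm³).
A = π r² = π × 1.425² = 6.3794 mm².
L = V/A = 119166.7/6.3794 = 18679.92 mm → 18.68 m.

18.68 m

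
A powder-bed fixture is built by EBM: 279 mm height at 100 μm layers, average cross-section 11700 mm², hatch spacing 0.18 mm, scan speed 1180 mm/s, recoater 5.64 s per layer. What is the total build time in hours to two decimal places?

47.06 hours

Layers = ⌈279/0.1⌉ = 2790.
Scan path per layer = 11700 / 0.18, so 65000 mm.
Scan time per layer = 65000 / 1180, so 55.0847 s.
Layer cycle: 55.0847 + 5.64 → 60.7247 s.
Build time = 2790 × 60.7247 = 169421.913 s = 47.06 hours.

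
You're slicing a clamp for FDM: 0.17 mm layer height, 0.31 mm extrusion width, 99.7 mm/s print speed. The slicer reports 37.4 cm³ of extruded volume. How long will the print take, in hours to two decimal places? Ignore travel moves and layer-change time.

1.98 hours

Line area: 0.17 × 0.31 → 0.0527 mm².
Total extruded path = 37400/0.0527 = 709677.4 mm.
Print-move time = 709677.4 / 99.7, so 7118.1 s.
Converting: 7118.1 s = 1.98 hours.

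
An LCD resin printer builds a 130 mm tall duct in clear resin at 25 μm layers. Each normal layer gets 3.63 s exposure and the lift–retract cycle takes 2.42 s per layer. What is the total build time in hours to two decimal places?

Layer count = ceil(130 / 0.025) = 5200.
Cycle time = 3.63 + 2.42 = 6.05 s.
Total = 5200 × 6.05 = 31460 s = 8.74 hours.

8.74 hours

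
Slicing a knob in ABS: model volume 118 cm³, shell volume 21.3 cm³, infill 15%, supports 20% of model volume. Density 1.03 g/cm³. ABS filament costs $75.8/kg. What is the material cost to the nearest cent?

$4.64

Interior volume: 118 − 21.3 → 96.7 cm³.
Infill deposited = 0.15 × 96.7 = 14.505 cm³.
Support: 0.20 × 118 → 23.6 cm³.
Deposited volume = 21.3 + 14.505 + 23.6 = 59.405 cm³.
Mass: 59.405 × 1.03 → 61.18715 g.
At $75.8/kg: 61.18715/1000 × 75.8 = $4.64.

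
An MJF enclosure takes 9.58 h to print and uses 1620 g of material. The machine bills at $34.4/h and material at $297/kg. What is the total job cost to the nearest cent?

Time charge = 34.4 × 9.58 = $329.552.
Material charge: 297 × 1620/1000 → $481.14.
Job cost: 329.552 + 481.14 = 810.692 ≈ $810.69.

$810.69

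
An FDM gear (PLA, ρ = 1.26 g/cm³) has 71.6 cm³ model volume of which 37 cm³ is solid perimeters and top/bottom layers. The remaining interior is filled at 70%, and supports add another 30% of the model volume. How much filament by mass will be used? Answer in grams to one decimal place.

104.2 g

Infill region = 71.6 − 37, so 34.6 cm³.
Deposited infill = 0.70 × 34.6, so 24.22 cm³.
Support = 0.30 × 71.6 = 21.48 cm³.
Deposited volume = 37 + 24.22 + 21.48 = 82.7 cm³.
Mass: 82.7 × 1.26 → 104.202 g.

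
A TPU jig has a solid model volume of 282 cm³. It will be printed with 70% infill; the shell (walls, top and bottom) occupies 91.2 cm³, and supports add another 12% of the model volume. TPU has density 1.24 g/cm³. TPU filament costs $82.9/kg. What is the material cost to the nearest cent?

$26.58

Infill region: 282 − 91.2 → 190.8 cm³.
Infill volume: 0.70 × 190.8 → 133.56 cm³.
Support: 0.12 × 282 → 33.84 cm³.
Deposited volume = 91.2 + 133.56 + 33.84 = 258.6 cm³.
Mass = 258.6 × 1.24, so 320.664 g.
At $82.9/kg: 320.664/1000 × 82.9 = $26.58.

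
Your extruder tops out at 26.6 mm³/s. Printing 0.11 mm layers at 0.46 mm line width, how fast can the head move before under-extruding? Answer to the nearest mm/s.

526 mm/s

Bead cross-section: 0.11 × 0.46 → 0.0506 mm².
v_max = Q/A = 26.6/0.0506 = 525.69 mm/s → 526 mm/s.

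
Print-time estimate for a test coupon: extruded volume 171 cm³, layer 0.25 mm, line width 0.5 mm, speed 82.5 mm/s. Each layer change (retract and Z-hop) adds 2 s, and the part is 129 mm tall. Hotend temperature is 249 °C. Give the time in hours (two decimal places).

4.89 hours

Line area: 0.25 × 0.5 → 0.125 mm².
Path length: 171000 mm³ / 0.125 mm² → 1368000 mm.
Extrusion time: 1368000 / 82.5 → 16581.8 s.
Layer count = ceil(129 / 0.25) = 516.
Non-print overhead = 516 × 2, so 1032 s.
Total = 16581.8 + 1032 = 17613.8 s = 4.89 hours.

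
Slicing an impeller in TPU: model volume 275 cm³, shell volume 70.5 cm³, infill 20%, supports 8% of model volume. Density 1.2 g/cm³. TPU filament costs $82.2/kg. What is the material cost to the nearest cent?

Volume inside the shell = 275 − 70.5, so 204.5 cm³.
Infill deposited: 0.20 × 204.5 → 40.9 cm³.
Support: 0.08 × 275 → 22 cm³.
Total printed volume: 70.5 + 40.9 + 22 → 133.4 cm³.
Mass: 133.4 × 1.2 → 160.08 g.
Cost = 160.08 g / 1000 × $82.2/kg = $13.16.

$13.16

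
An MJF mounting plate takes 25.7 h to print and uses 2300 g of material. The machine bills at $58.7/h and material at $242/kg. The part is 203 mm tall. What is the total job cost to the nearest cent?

Machine-time cost = 58.7 × 25.7, so $1508.59.
Material charge: 242 × 2300/1000 → $556.60.
Job cost: 1508.59 + 556.60 = $2065.19.

$2065.19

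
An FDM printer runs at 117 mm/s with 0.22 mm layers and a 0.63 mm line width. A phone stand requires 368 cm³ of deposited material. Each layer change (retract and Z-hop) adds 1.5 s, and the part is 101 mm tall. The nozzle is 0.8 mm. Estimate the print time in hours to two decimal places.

Extrusion cross-section = 0.22 × 0.63 = 0.1386 mm².
Toolpath length = 368 cm³ / 0.1386 mm² = 368000 / 0.1386 = 2655122.7 mm.
Extrusion time = 2655122.7 / 117, so 22693.4 s.
Layers = ⌈101/0.22⌉ = 460.
Z-hop total = 460 × 1.5 = 690 s.
Total = 22693.4 + 690 = 23383.4 s = 6.50 hours.

6.50 hours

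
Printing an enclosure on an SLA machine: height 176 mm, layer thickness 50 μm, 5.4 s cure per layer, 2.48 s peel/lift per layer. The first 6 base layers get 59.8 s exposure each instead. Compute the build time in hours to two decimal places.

Layer count = ceil(176 / 0.05) = 3520.
Bottom layers = 6 × (59.8 + 2.48) = 373.68 s.
Normal layers = 3514 × (5.4 + 2.48) = 27690.32 s.
Sum: 373.68 + 27690.32 = 28064 s → 7.80 hours.

7.80 hours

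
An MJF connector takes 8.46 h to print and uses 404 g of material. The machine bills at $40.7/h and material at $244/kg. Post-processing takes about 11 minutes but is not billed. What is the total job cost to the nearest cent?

$442.90

Time charge: 40.7 × 8.46 → $344.322.
Feedstock cost = 244 × 404/1000, so $98.576.
Total = 344.322 + 98.576 = 442.898 ≈ $442.90.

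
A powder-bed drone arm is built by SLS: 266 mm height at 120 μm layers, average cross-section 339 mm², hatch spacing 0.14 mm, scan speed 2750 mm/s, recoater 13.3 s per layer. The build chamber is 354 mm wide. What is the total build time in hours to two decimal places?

8.73 hours

Layers = ⌈266/0.12⌉ = 2217.
Scan path per layer = 339 / 0.14 = 2421.4 mm.
Per-layer scan time: 2421.4 / 2750 → 0.8805 s.
Time per layer = 0.8805 + 13.3 = 14.1805 s.
Total: 2217 × 14.1805 s = 31438.1685 s → 8.73 hours.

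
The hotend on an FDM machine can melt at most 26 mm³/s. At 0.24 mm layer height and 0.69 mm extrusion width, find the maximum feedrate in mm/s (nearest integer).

A = 0.24 × 0.69, so 0.1656 mm².
Max speed = 26 / 0.1656 = 157.00 ≈ 157 mm/s.

157 mm/s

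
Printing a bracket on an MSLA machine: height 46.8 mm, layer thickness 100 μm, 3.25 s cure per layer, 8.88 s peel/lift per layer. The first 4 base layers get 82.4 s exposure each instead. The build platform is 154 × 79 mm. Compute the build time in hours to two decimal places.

1.66 hours

Layers = ⌈46.8/0.1⌉ = 468.
Burn-in layers = 4 × (82.4 + 8.88) = 365.12 s.
Normal layers: 464 × (3.25 + 8.88) → 5628.32 s.
Sum: 365.12 + 5628.32 = 5993.44 s → 1.66 hours.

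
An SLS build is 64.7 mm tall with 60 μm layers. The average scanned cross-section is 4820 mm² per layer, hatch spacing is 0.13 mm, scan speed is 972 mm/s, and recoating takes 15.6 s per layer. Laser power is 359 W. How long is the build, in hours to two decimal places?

Number of layers: 64.7 / 0.06 → 1079 (rounded up).
Hatch length per layer: 4820 / 0.13 → 37076.9 mm.
Laser time per layer: 37076.9 / 972 → 38.145 s.
Layer cycle = 38.145 + 15.6 = 53.745 s.
Total: 1079 × 53.745 s = 57990.855 s → 16.11 hours.

16.11 hours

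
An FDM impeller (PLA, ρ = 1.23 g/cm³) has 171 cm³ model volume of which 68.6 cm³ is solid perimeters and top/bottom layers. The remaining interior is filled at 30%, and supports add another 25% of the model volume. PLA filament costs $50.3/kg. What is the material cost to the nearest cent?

$8.79

Interior volume: 171 − 68.6 → 102.4 cm³.
Infill volume = 0.30 × 102.4, so 30.72 cm³.
Support = 0.25 × 171 = 42.75 cm³.
Deposited volume = 68.6 + 30.72 + 42.75 = 142.07 cm³.
Mass = 142.07 × 1.23, so 174.7461 g.
At $50.3/kg: 174.7461/1000 × 50.3 = $8.79.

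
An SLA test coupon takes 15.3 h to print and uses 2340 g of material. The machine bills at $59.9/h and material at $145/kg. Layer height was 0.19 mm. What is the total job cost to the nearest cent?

Machine-time cost = 59.9 × 15.3 = $916.47.
Material charge = 145 × 2340/1000 = $339.30.
Total = 916.47 + 339.30 = $1255.77.

$1255.77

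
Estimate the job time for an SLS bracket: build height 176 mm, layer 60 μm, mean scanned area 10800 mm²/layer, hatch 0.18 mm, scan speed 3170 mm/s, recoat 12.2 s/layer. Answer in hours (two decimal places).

Layers = ⌈176/0.06⌉ = 2934.
Per-layer scan distance = 10800 / 0.18 = 60000 mm.
Laser time per layer: 60000 / 3170 → 18.9274 s.
Per-layer time = 18.9274 + 12.2, so 31.1274 s.
2934 layers × 31.1274 s/layer = 91327.7916 s, i.e. 25.37 hours.

25.37 hours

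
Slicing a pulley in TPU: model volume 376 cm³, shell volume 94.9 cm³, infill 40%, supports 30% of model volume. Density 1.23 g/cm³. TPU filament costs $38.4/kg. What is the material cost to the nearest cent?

$15.12

Infill region = 376 − 94.9 = 281.1 cm³.
Infill volume = 0.40 × 281.1 = 112.44 cm³.
Support = 0.30 × 376, so 112.8 cm³.
Total printed volume = 94.9 + 112.44 + 112.8 = 320.14 cm³.
Mass: 320.14 × 1.23 → 393.7722 g.
Cost = 393.7722 g / 1000 × $38.4/kg = $15.12.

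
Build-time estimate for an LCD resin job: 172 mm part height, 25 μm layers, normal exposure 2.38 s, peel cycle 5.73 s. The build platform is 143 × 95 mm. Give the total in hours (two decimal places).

15.50 hours

Layer count = ceil(172 / 0.025) = 6880.
Per-layer time = 2.38 + 5.73 = 8.11 s.
Build time: 6880 × 8.11 s = 55796.8 s, i.e. 15.50 hours.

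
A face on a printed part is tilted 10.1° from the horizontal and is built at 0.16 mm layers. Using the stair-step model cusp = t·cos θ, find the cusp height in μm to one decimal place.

Cusp = layer height × cos(10.1°) = 0.16 × 0.9845 = 0.15752 mm = 157.5 μm.

157.5 μm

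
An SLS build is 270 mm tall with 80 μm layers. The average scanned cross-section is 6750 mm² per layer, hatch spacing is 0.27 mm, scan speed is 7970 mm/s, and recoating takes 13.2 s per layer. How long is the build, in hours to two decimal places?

Number of layers: 270 / 0.08 → 3375 (rounded up).
Per-layer scan distance = 6750 / 0.27 = 25000 mm.
Scan time per layer = 25000 / 7970, so 3.1368 s.
Time per layer: 3.1368 + 13.2 → 16.3368 s.
Total: 3375 × 16.3368 s = 55136.7 s → 15.32 hours.

15.32 hours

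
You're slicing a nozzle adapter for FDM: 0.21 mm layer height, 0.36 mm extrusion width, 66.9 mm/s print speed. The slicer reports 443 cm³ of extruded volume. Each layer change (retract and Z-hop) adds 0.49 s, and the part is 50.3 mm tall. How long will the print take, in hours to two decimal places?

24.36 hours

Line area = 0.21 × 0.36 = 0.0756 mm².
Total extruded path = 443000/0.0756 = 5859788.4 mm.
Extrusion time = 5859788.4 / 66.9 = 87590.3 s.
Layer count = ceil(50.3 / 0.21) = 240.
Non-print overhead: 240 × 0.49 → 117.6 s.
Altogether 87590.3 + 117.6 = 87707.9 s, i.e. 24.36 hours.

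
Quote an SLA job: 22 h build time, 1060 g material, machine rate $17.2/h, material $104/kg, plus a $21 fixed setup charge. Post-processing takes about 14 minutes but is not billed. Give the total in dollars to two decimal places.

Machine-time cost = 17.2 × 22 = $378.40.
Feedstock cost: 104 × 1060/1000 → $110.24.
Adding setup: 378.40 + 110.24 + 21 → $509.64.

$509.64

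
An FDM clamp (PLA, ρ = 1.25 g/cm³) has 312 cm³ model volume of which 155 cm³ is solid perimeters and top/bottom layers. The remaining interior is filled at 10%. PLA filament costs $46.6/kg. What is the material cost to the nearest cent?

Interior volume = 312 − 155 = 157 cm³.
Infill deposited = 0.10 × 157, so 15.7 cm³.
Deposited volume = 155 + 15.7, so 170.7 cm³.
Mass = 170.7 × 1.25, so 213.375 g.
At $46.6/kg: 213.375/1000 × 46.6 = $9.94.

$9.94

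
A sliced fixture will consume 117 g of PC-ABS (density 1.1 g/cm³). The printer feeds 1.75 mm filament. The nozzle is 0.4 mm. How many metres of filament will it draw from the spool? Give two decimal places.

44.22 m

Extruded volume: 117/1.1 = 106.3636 cm³ (106363.6 mm³).
A = π r² = π × 0.875² = 2.4053 mm².
L = V/A = 106363.6/2.4053 = 44220.51 mm → 44.22 m.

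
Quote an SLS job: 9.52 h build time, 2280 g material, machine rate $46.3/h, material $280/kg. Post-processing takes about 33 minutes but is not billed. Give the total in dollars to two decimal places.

$1079.18

Machine cost = 46.3 × 9.52, so $440.776.
Feedstock cost: 280 × 2280/1000 → $638.40.
Total = 440.776 + 638.40 = 1079.176 ≈ $1079.18.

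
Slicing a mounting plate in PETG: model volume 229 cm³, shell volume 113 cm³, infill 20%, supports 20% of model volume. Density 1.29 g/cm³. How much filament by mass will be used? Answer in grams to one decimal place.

234.8 g

Interior volume = 229 − 113, so 116 cm³.
Infill deposited: 0.20 × 116 → 23.2 cm³.
Support: 0.20 × 229 → 45.8 cm³.
Total printed volume = 113 + 23.2 + 45.8 = 182 cm³.
Mass = 182 × 1.29 = 234.78 g.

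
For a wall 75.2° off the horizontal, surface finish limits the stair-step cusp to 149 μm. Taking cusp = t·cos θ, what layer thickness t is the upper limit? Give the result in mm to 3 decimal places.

0.583 mm

t = h_c / cos θ = 0.149 / 0.2554 = 0.583 mm.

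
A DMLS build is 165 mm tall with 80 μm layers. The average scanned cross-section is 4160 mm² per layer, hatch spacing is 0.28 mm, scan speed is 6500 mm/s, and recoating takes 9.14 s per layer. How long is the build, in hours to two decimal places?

6.55 hours

Number of layers: 165 / 0.08 → 2063 (rounded up).
Scan path per layer = 4160 / 0.28, so 14857.1 mm.
Scan time per layer = 14857.1 / 6500 = 2.2857 s.
Time per layer: 2.2857 + 9.14 → 11.4257 s.
Build time = 2063 × 11.4257 = 23571.2191 s = 6.55 hours.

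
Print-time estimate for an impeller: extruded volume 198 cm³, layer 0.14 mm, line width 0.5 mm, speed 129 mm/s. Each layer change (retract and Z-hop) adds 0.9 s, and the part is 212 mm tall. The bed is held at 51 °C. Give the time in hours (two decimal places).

Extrusion cross-section = 0.14 × 0.5 = 0.07 mm².
Total extruded path = 198000/0.07 = 2828571.4 mm.
Print-move time = 2828571.4 / 129, so 21926.9 s.
Layer count = ceil(212 / 0.14) = 1515.
Z-hop total = 1515 × 0.9 = 1363.5 s.
Total = 21926.9 + 1363.5 = 23290.4 s = 6.47 hours.

6.47 hours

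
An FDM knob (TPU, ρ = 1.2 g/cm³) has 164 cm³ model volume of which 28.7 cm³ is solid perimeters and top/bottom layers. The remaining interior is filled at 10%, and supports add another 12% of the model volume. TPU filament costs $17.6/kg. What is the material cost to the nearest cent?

Infill region = 164 − 28.7 = 135.3 cm³.
Infill volume = 0.10 × 135.3 = 13.53 cm³.
Support: 0.12 × 164 → 19.68 cm³.
Deposited volume: 28.7 + 13.53 + 19.68 → 61.91 cm³.
Mass = 61.91 × 1.2 = 74.292 g.
Cost = 74.292 g / 1000 × $17.6/kg = $1.31.

$1.31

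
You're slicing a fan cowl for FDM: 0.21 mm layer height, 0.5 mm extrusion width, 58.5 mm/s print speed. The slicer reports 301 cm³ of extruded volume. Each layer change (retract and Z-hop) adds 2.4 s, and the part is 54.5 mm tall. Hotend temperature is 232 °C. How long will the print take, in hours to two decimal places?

Extrusion cross-section = 0.21 × 0.5, so 0.105 mm².
Total extruded path = 301000/0.105 = 2866666.7 mm.
Print-move time = 2866666.7 / 58.5, so 49002.8 s.
Layers = ⌈54.5/0.21⌉ = 260.
Z-hop total = 260 × 2.4 = 624 s.
Total = 49002.8 + 624 = 49626.8 s = 13.79 hours.

13.79 hours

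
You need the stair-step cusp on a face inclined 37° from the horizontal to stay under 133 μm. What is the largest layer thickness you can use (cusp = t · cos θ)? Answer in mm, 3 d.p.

0.167 mm

Layer height = cusp / cos(37°) = 0.133 / 0.7986 = 0.167 mm.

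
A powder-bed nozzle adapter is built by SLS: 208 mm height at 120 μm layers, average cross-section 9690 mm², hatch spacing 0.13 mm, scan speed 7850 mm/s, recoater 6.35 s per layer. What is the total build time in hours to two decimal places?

Layer count = ceil(208 / 0.12) = 1734.
Per-layer scan distance = 9690 / 0.13, so 74538.5 mm.
Laser time per layer: 74538.5 / 7850 → 9.4954 s.
Time per layer = 9.4954 + 6.35, so 15.8454 s.
Build time = 1734 × 15.8454 = 27475.9236 s = 7.63 hours.

7.63 hours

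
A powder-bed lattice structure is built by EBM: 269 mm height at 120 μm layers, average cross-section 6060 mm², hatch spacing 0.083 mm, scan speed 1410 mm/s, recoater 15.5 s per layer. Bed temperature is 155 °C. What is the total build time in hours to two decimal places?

Number of layers: 269 / 0.12 → 2242 (rounded up).
Hatch length per layer: 6060 / 0.083 → 73012 mm.
Per-layer scan time: 73012 / 1410 → 51.7816 s.
Per-layer time = 51.7816 + 15.5, so 67.2816 s.
Build time = 2242 × 67.2816 = 150845.3472 s = 41.90 hours.

41.90 hours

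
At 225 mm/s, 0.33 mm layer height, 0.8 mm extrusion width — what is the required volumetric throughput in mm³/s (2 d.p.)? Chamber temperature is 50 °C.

59.40

Extrusion cross-section: 0.33 × 0.8 → 0.264 mm².
Q = v·A = 225 × 0.264 = 59.40 mm³/s.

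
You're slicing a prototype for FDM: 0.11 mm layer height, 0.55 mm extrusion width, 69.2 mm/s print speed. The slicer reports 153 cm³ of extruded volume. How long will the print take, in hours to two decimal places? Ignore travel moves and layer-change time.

10.15 hours

Line area = 0.11 × 0.55, so 0.0605 mm².
Toolpath length = 153 cm³ / 0.0605 mm² = 153000 / 0.0605 = 2528925.6 mm.
Extrusion time = 2528925.6 / 69.2 = 36545.2 s.
36545.2 s = 10.15 hours.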